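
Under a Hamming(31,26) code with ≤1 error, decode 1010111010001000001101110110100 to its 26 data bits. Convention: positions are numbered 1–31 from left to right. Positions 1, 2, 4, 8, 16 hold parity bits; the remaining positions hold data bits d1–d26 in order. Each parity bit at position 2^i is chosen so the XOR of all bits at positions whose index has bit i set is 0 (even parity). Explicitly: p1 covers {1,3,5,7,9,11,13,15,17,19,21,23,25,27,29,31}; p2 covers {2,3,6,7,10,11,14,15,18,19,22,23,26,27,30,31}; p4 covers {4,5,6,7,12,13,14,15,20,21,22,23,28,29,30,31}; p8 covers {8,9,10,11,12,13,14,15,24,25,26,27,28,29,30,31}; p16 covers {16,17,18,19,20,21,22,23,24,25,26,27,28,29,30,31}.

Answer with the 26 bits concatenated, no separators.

11111000100001101110110100

s1 (pos 1,3,5,7,9,11,13,15,17,19,21,23,25,27,29,31): 1⊕1⊕1⊕1⊕1⊕0⊕1⊕0⊕0⊕1⊕0⊕1⊕0⊕1⊕1⊕0 = 0
s2 (pos 2,3,6,7,10,11,14,15,18,19,22,23,26,27,30,31): 0⊕1⊕1⊕1⊕0⊕0⊕0⊕0⊕0⊕1⊕1⊕1⊕1⊕1⊕0⊕0 = 0
s4 (pos 4,5,6,7,12,13,14,15,20,21,22,23,28,29,30,31): 0⊕1⊕1⊕1⊕0⊕1⊕0⊕0⊕1⊕0⊕1⊕1⊕0⊕1⊕0⊕0 = 0
s8 (pos 8,9,10,11,12,13,14,15,24,25,26,27,28,29,30,31): 0⊕1⊕0⊕0⊕0⊕1⊕0⊕0⊕1⊕0⊕1⊕1⊕0⊕1⊕0⊕0 = 0
s16 (pos 16,17,18,19,20,21,22,23,24,25,26,27,28,29,30,31): 0⊕0⊕0⊕1⊕1⊕0⊕1⊕1⊕1⊕0⊕1⊕1⊕0⊕1⊕0⊕0 = 0
Syndrome s16…s1 = 00000 → no error.
Read data bits from positions 3,5,6,7,9,10,11,12,13,14,15,17,18,19,20,21,22,23,24,25,26,27,28,29,30,31: 11111000100001101110110100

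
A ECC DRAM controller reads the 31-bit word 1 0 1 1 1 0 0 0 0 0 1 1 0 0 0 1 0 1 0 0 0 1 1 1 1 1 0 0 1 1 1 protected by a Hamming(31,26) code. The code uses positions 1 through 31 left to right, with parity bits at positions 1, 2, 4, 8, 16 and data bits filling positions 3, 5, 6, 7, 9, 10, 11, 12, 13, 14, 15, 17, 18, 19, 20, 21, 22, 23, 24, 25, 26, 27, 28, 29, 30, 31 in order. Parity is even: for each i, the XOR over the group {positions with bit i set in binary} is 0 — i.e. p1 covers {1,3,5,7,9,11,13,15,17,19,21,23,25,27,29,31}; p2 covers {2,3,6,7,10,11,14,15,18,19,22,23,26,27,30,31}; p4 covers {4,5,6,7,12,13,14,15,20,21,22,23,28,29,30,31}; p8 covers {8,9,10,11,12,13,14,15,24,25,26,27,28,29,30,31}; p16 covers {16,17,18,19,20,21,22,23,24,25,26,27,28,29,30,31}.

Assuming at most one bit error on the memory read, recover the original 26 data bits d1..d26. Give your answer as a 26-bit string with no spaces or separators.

11000011000010001111100111

s1 (pos 1,3,5,7,9,11,13,15,17,19,21,23,25,27,29,31): 1⊕1⊕1⊕0⊕0⊕1⊕0⊕0⊕0⊕0⊕0⊕1⊕1⊕0⊕1⊕1 = 0
s2 (pos 2,3,6,7,10,11,14,15,18,19,22,23,26,27,30,31): 0⊕1⊕0⊕0⊕0⊕1⊕0⊕0⊕1⊕0⊕1⊕1⊕1⊕0⊕1⊕1 = 0
s4 (pos 4,5,6,7,12,13,14,15,20,21,22,23,28,29,30,31): 1⊕1⊕0⊕0⊕1⊕0⊕0⊕0⊕0⊕0⊕1⊕1⊕0⊕1⊕1⊕1 = 0
s8 (pos 8,9,10,11,12,13,14,15,24,25,26,27,28,29,30,31): 0⊕0⊕0⊕1⊕1⊕0⊕0⊕0⊕1⊕1⊕1⊕0⊕0⊕1⊕1⊕1 = 0
s16 (pos 16,17,18,19,20,21,22,23,24,25,26,27,28,29,30,31): 1⊕0⊕1⊕0⊕0⊕0⊕1⊕1⊕1⊕1⊕1⊕0⊕0⊕1⊕1⊕1 = 0
Syndrome s16…s1 = 00000 → no error.
Read data bits from positions 3,5,6,7,9,10,11,12,13,14,15,17,18,19,20,21,22,23,24,25,26,27,28,29,30,31: 11000011000010001111100111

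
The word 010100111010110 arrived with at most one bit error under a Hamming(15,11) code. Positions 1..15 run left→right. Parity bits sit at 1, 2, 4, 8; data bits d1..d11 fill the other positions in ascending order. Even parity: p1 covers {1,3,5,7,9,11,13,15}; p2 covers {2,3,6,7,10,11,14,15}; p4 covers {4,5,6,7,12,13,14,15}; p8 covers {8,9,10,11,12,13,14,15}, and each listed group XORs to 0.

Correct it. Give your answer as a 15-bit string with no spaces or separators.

010100101010110

s1 (pos 1,3,5,7,9,11,13,15): 0⊕0⊕0⊕1⊕1⊕1⊕1⊕0 = 0
s2 (pos 2,3,6,7,10,11,14,15): 1⊕0⊕0⊕1⊕0⊕1⊕1⊕0 = 0
s4 (pos 4,5,6,7,12,13,14,15): 1⊕0⊕0⊕1⊕0⊕1⊕1⊕0 = 0
s8 (pos 8,9,10,11,12,13,14,15): 1⊕1⊕0⊕1⊕0⊕1⊕1⊕0 = 1
Syndrome s8…s1 = 1000 → error at position 8.
Flip position 8: 010100111010110 → 010100101010110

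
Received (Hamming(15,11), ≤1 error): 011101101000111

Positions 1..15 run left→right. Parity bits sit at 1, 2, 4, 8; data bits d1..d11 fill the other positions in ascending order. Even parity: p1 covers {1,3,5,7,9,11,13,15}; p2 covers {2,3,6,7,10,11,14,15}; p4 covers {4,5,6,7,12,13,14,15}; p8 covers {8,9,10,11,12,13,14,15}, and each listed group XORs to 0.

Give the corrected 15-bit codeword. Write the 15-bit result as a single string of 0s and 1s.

s1 (pos 1,3,5,7,9,11,13,15): 0⊕1⊕0⊕1⊕1⊕0⊕1⊕1 = 1
s2 (pos 2,3,6,7,10,11,14,15): 1⊕1⊕1⊕1⊕0⊕0⊕1⊕1 = 0
s4 (pos 4,5,6,7,12,13,14,15): 1⊕0⊕1⊕1⊕0⊕1⊕1⊕1 = 0
s8 (pos 8,9,10,11,12,13,14,15): 0⊕1⊕0⊕0⊕0⊕1⊕1⊕1 = 0
Syndrome s8…s1 = 0001 → error at position 1.
Flip position 1: 011101101000111 → 111101101000111

111101101000111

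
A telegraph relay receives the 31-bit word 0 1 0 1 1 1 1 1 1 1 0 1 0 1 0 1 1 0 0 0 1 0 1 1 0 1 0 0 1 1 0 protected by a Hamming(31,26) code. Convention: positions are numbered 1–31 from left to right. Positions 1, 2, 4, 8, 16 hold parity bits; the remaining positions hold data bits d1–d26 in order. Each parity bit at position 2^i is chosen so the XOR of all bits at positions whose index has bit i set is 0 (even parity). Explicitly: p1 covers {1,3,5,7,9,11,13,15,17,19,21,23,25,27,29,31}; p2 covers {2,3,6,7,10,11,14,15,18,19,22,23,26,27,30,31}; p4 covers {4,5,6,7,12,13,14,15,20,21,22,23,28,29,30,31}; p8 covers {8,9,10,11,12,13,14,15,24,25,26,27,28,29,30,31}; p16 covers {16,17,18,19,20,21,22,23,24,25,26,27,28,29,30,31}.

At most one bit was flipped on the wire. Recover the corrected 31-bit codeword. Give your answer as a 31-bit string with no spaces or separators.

0101111101010101100010110100110

s1 (pos 1,3,5,7,9,11,13,15,17,19,21,23,25,27,29,31): 0⊕0⊕1⊕1⊕1⊕0⊕0⊕0⊕1⊕0⊕1⊕1⊕0⊕0⊕1⊕0 = 1
s2 (pos 2,3,6,7,10,11,14,15,18,19,22,23,26,27,30,31): 1⊕0⊕1⊕1⊕1⊕0⊕1⊕0⊕0⊕0⊕0⊕1⊕1⊕0⊕1⊕0 = 0
s4 (pos 4,5,6,7,12,13,14,15,20,21,22,23,28,29,30,31): 1⊕1⊕1⊕1⊕1⊕0⊕1⊕0⊕0⊕1⊕0⊕1⊕0⊕1⊕1⊕0 = 0
s8 (pos 8,9,10,11,12,13,14,15,24,25,26,27,28,29,30,31): 1⊕1⊕1⊕0⊕1⊕0⊕1⊕0⊕1⊕0⊕1⊕0⊕0⊕1⊕1⊕0 = 1
s16 (pos 16,17,18,19,20,21,22,23,24,25,26,27,28,29,30,31): 1⊕1⊕0⊕0⊕0⊕1⊕0⊕1⊕1⊕0⊕1⊕0⊕0⊕1⊕1⊕0 = 0
Syndrome s16…s1 = 01001 → error at position 9.
Flip position 9: 0101111111010101100010110100110 → 0101111101010101100010110100110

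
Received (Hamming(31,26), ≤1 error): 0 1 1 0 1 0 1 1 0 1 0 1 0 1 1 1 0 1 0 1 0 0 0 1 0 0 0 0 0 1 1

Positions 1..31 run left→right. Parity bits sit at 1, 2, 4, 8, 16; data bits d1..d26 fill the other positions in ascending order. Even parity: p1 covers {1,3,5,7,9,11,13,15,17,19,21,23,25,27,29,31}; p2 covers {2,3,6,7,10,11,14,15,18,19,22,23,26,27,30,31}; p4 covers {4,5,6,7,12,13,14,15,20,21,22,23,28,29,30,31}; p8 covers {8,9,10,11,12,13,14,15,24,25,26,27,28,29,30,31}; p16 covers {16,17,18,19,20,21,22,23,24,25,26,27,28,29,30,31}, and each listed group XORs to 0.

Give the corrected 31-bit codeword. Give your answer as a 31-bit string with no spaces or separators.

s1 (pos 1,3,5,7,9,11,13,15,17,19,21,23,25,27,29,31): 0⊕1⊕1⊕1⊕0⊕0⊕0⊕1⊕0⊕0⊕0⊕0⊕0⊕0⊕0⊕1 = 1
s2 (pos 2,3,6,7,10,11,14,15,18,19,22,23,26,27,30,31): 1⊕1⊕0⊕1⊕1⊕0⊕1⊕1⊕1⊕0⊕0⊕0⊕0⊕0⊕1⊕1 = 1
s4 (pos 4,5,6,7,12,13,14,15,20,21,22,23,28,29,30,31): 0⊕1⊕0⊕1⊕1⊕0⊕1⊕1⊕1⊕0⊕0⊕0⊕0⊕0⊕1⊕1 = 0
s8 (pos 8,9,10,11,12,13,14,15,24,25,26,27,28,29,30,31): 1⊕0⊕1⊕0⊕1⊕0⊕1⊕1⊕1⊕0⊕0⊕0⊕0⊕0⊕1⊕1 = 0
s16 (pos 16,17,18,19,20,21,22,23,24,25,26,27,28,29,30,31): 1⊕0⊕1⊕0⊕1⊕0⊕0⊕0⊕1⊕0⊕0⊕0⊕0⊕0⊕1⊕1 = 0
Syndrome s16…s1 = 00011 → error at position 3.
Flip position 3: 0110101101010111010100010000011 → 0100101101010111010100010000011

0100101101010111010100010000011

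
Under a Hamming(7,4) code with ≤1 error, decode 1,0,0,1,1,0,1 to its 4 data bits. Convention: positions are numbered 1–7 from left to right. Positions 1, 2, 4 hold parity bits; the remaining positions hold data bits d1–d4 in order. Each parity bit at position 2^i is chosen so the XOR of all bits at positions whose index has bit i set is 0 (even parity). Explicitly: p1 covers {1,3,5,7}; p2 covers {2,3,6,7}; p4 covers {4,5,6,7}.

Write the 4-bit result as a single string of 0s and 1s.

s1 (pos 1,3,5,7): 1⊕0⊕1⊕1 = 1
s2 (pos 2,3,6,7): 0⊕0⊕0⊕1 = 1
s4 (pos 4,5,6,7): 1⊕1⊕0⊕1 = 1
Syndrome s4…s1 = 111 → error at position 7.
Flip position 7: 1001101 → 1001100
Read data bits from positions 3,5,6,7: 0100

0100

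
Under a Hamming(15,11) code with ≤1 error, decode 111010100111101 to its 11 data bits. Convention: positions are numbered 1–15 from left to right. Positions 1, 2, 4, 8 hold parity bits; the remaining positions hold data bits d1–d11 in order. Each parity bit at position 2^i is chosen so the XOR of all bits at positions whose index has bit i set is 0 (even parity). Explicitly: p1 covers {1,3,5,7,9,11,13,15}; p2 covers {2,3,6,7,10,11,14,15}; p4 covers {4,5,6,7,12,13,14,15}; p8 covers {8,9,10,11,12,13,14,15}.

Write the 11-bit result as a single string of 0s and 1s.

11010111001

s1 (pos 1,3,5,7,9,11,13,15): 1⊕1⊕1⊕1⊕0⊕1⊕1⊕1 = 1
s2 (pos 2,3,6,7,10,11,14,15): 1⊕1⊕0⊕1⊕1⊕1⊕0⊕1 = 0
s4 (pos 4,5,6,7,12,13,14,15): 0⊕1⊕0⊕1⊕1⊕1⊕0⊕1 = 1
s8 (pos 8,9,10,11,12,13,14,15): 0⊕0⊕1⊕1⊕1⊕1⊕0⊕1 = 1
Syndrome s8…s1 = 1101 → error at position 13.
Flip position 13: 111010100111101 → 111010100111001
Read data bits from positions 3,5,6,7,9,10,11,12,13,14,15: 11010111001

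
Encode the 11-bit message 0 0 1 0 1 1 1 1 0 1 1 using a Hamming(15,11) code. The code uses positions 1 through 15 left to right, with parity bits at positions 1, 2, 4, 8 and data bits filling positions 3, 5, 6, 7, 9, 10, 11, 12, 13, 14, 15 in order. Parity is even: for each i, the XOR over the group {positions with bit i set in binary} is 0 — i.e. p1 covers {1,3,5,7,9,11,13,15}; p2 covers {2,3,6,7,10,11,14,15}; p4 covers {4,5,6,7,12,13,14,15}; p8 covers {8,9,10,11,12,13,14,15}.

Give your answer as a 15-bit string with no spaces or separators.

110001001111011

Place data at non-parity positions: p1 p2 0 p4 0 1 0 p8 1 1 1 1 0 1 1
p1 (pos 1,3,5,7,9,11,13,15): XOR of data positions = 0⊕0⊕0⊕1⊕1⊕0⊕1 = 1
p2 (pos 2,3,6,7,10,11,14,15): XOR of data positions = 0⊕1⊕0⊕1⊕1⊕1⊕1 = 1
p4 (pos 4,5,6,7,12,13,14,15): XOR of data positions = 0⊕1⊕0⊕1⊕0⊕1⊕1 = 0
p8 (pos 8,9,10,11,12,13,14,15): XOR of data positions = 1⊕1⊕1⊕1⊕0⊕1⊕1 = 0
Codeword: 110001001111011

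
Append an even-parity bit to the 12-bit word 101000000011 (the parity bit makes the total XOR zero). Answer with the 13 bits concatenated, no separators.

1010000000110

XOR of the 12 data bits: 1⊕0⊕1⊕0⊕0⊕0⊕0⊕0⊕0⊕0⊕1⊕1 = 0
Parity bit = 0 (so all 13 bits XOR to 0).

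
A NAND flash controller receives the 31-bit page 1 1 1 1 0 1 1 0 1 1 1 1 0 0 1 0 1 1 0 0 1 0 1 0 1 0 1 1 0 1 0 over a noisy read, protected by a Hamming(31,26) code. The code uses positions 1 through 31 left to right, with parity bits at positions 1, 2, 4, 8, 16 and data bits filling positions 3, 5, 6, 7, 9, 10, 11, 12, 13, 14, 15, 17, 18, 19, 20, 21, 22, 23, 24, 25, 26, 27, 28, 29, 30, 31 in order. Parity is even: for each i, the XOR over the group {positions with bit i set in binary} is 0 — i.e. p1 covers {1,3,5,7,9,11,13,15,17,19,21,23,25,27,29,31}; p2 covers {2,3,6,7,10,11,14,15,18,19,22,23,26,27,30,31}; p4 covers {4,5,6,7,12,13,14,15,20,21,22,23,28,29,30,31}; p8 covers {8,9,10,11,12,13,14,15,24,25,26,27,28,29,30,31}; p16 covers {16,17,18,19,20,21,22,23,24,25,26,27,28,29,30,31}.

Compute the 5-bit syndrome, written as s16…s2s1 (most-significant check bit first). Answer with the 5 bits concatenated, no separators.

01111

s1 (pos 1,3,5,7,9,11,13,15,17,19,21,23,25,27,29,31): 1⊕1⊕0⊕1⊕1⊕1⊕0⊕1⊕1⊕0⊕1⊕1⊕1⊕1⊕0⊕0 = 1
s2 (pos 2,3,6,7,10,11,14,15,18,19,22,23,26,27,30,31): 1⊕1⊕1⊕1⊕1⊕1⊕0⊕1⊕1⊕0⊕0⊕1⊕0⊕1⊕1⊕0 = 1
s4 (pos 4,5,6,7,12,13,14,15,20,21,22,23,28,29,30,31): 1⊕0⊕1⊕1⊕1⊕0⊕0⊕1⊕0⊕1⊕0⊕1⊕1⊕0⊕1⊕0 = 1
s8 (pos 8,9,10,11,12,13,14,15,24,25,26,27,28,29,30,31): 0⊕1⊕1⊕1⊕1⊕0⊕0⊕1⊕0⊕1⊕0⊕1⊕1⊕0⊕1⊕0 = 1
s16 (pos 16,17,18,19,20,21,22,23,24,25,26,27,28,29,30,31): 0⊕1⊕1⊕0⊕0⊕1⊕0⊕1⊕0⊕1⊕0⊕1⊕1⊕0⊕1⊕0 = 0
Syndrome s16…s1 = 01111 → error at position 15.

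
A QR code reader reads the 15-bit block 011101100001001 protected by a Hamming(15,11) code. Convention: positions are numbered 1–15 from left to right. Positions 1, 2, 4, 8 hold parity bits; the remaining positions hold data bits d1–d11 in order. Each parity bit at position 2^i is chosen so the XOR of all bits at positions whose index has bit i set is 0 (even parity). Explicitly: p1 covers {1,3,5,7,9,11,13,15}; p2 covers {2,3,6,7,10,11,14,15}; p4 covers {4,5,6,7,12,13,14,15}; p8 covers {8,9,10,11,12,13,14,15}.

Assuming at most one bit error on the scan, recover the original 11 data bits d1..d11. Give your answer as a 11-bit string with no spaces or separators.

10100001001

s1 (pos 1,3,5,7,9,11,13,15): 0⊕1⊕0⊕1⊕0⊕0⊕0⊕1 = 1
s2 (pos 2,3,6,7,10,11,14,15): 1⊕1⊕1⊕1⊕0⊕0⊕0⊕1 = 1
s4 (pos 4,5,6,7,12,13,14,15): 1⊕0⊕1⊕1⊕1⊕0⊕0⊕1 = 1
s8 (pos 8,9,10,11,12,13,14,15): 0⊕0⊕0⊕0⊕1⊕0⊕0⊕1 = 0
Syndrome s8…s1 = 0111 → error at position 7.
Flip position 7: 011101100001001 → 011101000001001
Read data bits from positions 3,5,6,7,9,10,11,12,13,14,15: 10100001001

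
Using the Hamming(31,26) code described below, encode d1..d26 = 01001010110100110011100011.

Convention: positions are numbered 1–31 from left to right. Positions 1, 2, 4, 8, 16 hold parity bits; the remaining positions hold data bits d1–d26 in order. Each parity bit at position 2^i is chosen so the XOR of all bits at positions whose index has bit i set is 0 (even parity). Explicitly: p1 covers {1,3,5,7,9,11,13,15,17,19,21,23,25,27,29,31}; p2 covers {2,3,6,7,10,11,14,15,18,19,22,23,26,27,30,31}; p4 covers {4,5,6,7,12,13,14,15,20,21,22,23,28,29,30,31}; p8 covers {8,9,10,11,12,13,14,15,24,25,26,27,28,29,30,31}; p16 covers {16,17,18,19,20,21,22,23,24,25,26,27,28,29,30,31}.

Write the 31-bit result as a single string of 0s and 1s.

Place data at non-parity positions: p1 p2 0 p4 1 0 0 p8 1 0 1 0 1 1 0 p16 1 0 0 1 1 0 0 1 1 1 0 0 0 1 1
p1 (pos 1,3,5,7,9,11,13,15,17,19,21,23,25,27,29,31): XOR of data positions = 0⊕1⊕0⊕1⊕1⊕1⊕0⊕1⊕0⊕1⊕0⊕1⊕0⊕0⊕1 = 0
p2 (pos 2,3,6,7,10,11,14,15,18,19,22,23,26,27,30,31): XOR of data positions = 0⊕0⊕0⊕0⊕1⊕1⊕0⊕0⊕0⊕0⊕0⊕1⊕0⊕1⊕1 = 1
p4 (pos 4,5,6,7,12,13,14,15,20,21,22,23,28,29,30,31): XOR of data positions = 1⊕0⊕0⊕0⊕1⊕1⊕0⊕1⊕1⊕0⊕0⊕0⊕0⊕1⊕1 = 1
p8 (pos 8,9,10,11,12,13,14,15,24,25,26,27,28,29,30,31): XOR of data positions = 1⊕0⊕1⊕0⊕1⊕1⊕0⊕1⊕1⊕1⊕0⊕0⊕0⊕1⊕1 = 1
p16 (pos 16,17,18,19,20,21,22,23,24,25,26,27,28,29,30,31): XOR of data positions = 1⊕0⊕0⊕1⊕1⊕0⊕0⊕1⊕1⊕1⊕0⊕0⊕0⊕1⊕1 = 0
Codeword: 0101100110101100100110011100011

0101100110101100100110011100011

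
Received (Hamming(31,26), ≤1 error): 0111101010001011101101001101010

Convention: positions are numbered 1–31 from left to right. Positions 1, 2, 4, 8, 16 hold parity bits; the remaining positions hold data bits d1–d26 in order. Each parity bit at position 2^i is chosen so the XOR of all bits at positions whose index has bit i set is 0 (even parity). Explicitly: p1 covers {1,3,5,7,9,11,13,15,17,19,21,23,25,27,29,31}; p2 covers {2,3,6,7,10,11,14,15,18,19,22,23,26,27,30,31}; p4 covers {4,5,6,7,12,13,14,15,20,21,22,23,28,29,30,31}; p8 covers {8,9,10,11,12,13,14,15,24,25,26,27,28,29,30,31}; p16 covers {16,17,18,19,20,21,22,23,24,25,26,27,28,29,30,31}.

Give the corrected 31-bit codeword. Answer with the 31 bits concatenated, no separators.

s1 (pos 1,3,5,7,9,11,13,15,17,19,21,23,25,27,29,31): 0⊕1⊕1⊕1⊕1⊕0⊕1⊕1⊕1⊕1⊕0⊕0⊕1⊕0⊕0⊕0 = 1
s2 (pos 2,3,6,7,10,11,14,15,18,19,22,23,26,27,30,31): 1⊕1⊕0⊕1⊕0⊕0⊕0⊕1⊕0⊕1⊕1⊕0⊕1⊕0⊕1⊕0 = 0
s4 (pos 4,5,6,7,12,13,14,15,20,21,22,23,28,29,30,31): 1⊕1⊕0⊕1⊕0⊕1⊕0⊕1⊕1⊕0⊕1⊕0⊕1⊕0⊕1⊕0 = 1
s8 (pos 8,9,10,11,12,13,14,15,24,25,26,27,28,29,30,31): 0⊕1⊕0⊕0⊕0⊕1⊕0⊕1⊕0⊕1⊕1⊕0⊕1⊕0⊕1⊕0 = 1
s16 (pos 16,17,18,19,20,21,22,23,24,25,26,27,28,29,30,31): 1⊕1⊕0⊕1⊕1⊕0⊕1⊕0⊕0⊕1⊕1⊕0⊕1⊕0⊕1⊕0 = 1
Syndrome s16…s1 = 11101 → error at position 29.
Flip position 29: 0111101010001011101101001101010 → 0111101010001011101101001101110

0111101010001011101101001101110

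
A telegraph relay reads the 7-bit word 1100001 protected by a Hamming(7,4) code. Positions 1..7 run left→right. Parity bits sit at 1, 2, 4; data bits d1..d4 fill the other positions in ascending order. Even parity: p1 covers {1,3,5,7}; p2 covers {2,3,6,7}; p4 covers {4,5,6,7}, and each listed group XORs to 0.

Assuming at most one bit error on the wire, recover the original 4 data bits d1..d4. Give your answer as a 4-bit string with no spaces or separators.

s1 (pos 1,3,5,7): 1⊕0⊕0⊕1 = 0
s2 (pos 2,3,6,7): 1⊕0⊕0⊕1 = 0
s4 (pos 4,5,6,7): 0⊕0⊕0⊕1 = 1
Syndrome s4…s1 = 100 → error at position 4.
Flip position 4: 1100001 → 1101001
Read data bits from positions 3,5,6,7: 0001

0001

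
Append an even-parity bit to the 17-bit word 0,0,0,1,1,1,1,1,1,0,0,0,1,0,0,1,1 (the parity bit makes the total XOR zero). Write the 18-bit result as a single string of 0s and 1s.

000111111000100111

XOR of the 17 data bits: 0⊕0⊕0⊕1⊕1⊕1⊕1⊕1⊕1⊕0⊕0⊕0⊕1⊕0⊕0⊕1⊕1 = 1
Parity bit = 1 (so all 18 bits XOR to 0).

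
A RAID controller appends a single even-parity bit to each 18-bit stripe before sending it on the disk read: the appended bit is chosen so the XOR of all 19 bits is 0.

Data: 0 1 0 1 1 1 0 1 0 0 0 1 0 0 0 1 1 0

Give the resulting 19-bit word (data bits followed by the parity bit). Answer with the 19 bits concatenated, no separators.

XOR of the 18 data bits: 0⊕1⊕0⊕1⊕1⊕1⊕0⊕1⊕0⊕0⊕0⊕1⊕0⊕0⊕0⊕1⊕1⊕0 = 0
Parity bit = 0 (so all 19 bits XOR to 0).

0101110100010001100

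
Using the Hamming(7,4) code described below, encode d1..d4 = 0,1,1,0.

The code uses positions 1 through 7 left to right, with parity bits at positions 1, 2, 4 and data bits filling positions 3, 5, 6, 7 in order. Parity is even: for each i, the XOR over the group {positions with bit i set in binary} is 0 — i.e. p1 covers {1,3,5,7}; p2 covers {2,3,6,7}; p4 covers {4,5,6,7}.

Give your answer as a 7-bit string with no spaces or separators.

1100110

Place data at non-parity positions: p1 p2 0 p4 1 1 0
p1 (pos 1,3,5,7): XOR of data positions = 0⊕1⊕0 = 1
p2 (pos 2,3,6,7): XOR of data positions = 0⊕1⊕0 = 1
p4 (pos 4,5,6,7): XOR of data positions = 1⊕1⊕0 = 0
Codeword: 1100110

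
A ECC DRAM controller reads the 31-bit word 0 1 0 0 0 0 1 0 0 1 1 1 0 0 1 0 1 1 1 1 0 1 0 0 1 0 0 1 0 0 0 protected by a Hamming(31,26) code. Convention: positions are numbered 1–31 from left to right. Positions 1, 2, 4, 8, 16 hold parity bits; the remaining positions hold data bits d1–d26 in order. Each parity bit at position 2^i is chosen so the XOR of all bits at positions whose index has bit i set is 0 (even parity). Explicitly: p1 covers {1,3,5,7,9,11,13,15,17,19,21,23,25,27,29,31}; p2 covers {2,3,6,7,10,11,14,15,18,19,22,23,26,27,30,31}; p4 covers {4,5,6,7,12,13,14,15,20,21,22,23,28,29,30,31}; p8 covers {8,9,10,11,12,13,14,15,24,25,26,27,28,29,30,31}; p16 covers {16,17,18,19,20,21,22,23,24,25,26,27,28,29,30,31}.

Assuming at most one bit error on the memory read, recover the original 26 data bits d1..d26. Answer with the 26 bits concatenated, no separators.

s1 (pos 1,3,5,7,9,11,13,15,17,19,21,23,25,27,29,31): 0⊕0⊕0⊕1⊕0⊕1⊕0⊕1⊕1⊕1⊕0⊕0⊕1⊕0⊕0⊕0 = 0
s2 (pos 2,3,6,7,10,11,14,15,18,19,22,23,26,27,30,31): 1⊕0⊕0⊕1⊕1⊕1⊕0⊕1⊕1⊕1⊕1⊕0⊕0⊕0⊕0⊕0 = 0
s4 (pos 4,5,6,7,12,13,14,15,20,21,22,23,28,29,30,31): 0⊕0⊕0⊕1⊕1⊕0⊕0⊕1⊕1⊕0⊕1⊕0⊕1⊕0⊕0⊕0 = 0
s8 (pos 8,9,10,11,12,13,14,15,24,25,26,27,28,29,30,31): 0⊕0⊕1⊕1⊕1⊕0⊕0⊕1⊕0⊕1⊕0⊕0⊕1⊕0⊕0⊕0 = 0
s16 (pos 16,17,18,19,20,21,22,23,24,25,26,27,28,29,30,31): 0⊕1⊕1⊕1⊕1⊕0⊕1⊕0⊕0⊕1⊕0⊕0⊕1⊕0⊕0⊕0 = 1
Syndrome s16…s1 = 10000 → error at position 16.
Flip position 16: 0100001001110010111101001001000 → 0100001001110011111101001001000
Read data bits from positions 3,5,6,7,9,10,11,12,13,14,15,17,18,19,20,21,22,23,24,25,26,27,28,29,30,31: 00010111001111101001001000

00010111001111101001001000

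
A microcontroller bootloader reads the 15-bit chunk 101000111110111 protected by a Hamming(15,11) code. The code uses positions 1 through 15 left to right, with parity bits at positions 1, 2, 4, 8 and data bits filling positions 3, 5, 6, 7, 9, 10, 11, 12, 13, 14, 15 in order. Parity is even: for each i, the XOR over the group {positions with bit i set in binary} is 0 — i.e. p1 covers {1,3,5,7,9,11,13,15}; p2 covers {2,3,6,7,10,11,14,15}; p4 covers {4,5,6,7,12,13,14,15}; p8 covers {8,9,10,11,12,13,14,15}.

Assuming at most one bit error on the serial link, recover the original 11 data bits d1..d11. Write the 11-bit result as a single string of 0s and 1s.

10010110111

s1 (pos 1,3,5,7,9,11,13,15): 1⊕1⊕0⊕1⊕1⊕1⊕1⊕1 = 1
s2 (pos 2,3,6,7,10,11,14,15): 0⊕1⊕0⊕1⊕1⊕1⊕1⊕1 = 0
s4 (pos 4,5,6,7,12,13,14,15): 0⊕0⊕0⊕1⊕0⊕1⊕1⊕1 = 0
s8 (pos 8,9,10,11,12,13,14,15): 1⊕1⊕1⊕1⊕0⊕1⊕1⊕1 = 1
Syndrome s8…s1 = 1001 → error at position 9.
Flip position 9: 101000111110111 → 101000110110111
Read data bits from positions 3,5,6,7,9,10,11,12,13,14,15: 10010110111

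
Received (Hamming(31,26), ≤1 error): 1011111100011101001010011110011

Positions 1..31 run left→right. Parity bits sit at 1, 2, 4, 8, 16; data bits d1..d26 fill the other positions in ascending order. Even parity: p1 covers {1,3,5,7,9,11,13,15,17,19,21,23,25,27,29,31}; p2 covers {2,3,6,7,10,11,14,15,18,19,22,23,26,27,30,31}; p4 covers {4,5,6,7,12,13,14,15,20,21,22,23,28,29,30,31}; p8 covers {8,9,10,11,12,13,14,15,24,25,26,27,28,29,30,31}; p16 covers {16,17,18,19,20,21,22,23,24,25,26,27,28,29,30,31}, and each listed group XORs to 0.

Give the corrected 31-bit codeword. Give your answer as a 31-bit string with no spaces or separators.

s1 (pos 1,3,5,7,9,11,13,15,17,19,21,23,25,27,29,31): 1⊕1⊕1⊕1⊕0⊕0⊕1⊕0⊕0⊕1⊕1⊕0⊕1⊕1⊕0⊕1 = 0
s2 (pos 2,3,6,7,10,11,14,15,18,19,22,23,26,27,30,31): 0⊕1⊕1⊕1⊕0⊕0⊕1⊕0⊕0⊕1⊕0⊕0⊕1⊕1⊕1⊕1 = 1
s4 (pos 4,5,6,7,12,13,14,15,20,21,22,23,28,29,30,31): 1⊕1⊕1⊕1⊕1⊕1⊕1⊕0⊕0⊕1⊕0⊕0⊕0⊕0⊕1⊕1 = 0
s8 (pos 8,9,10,11,12,13,14,15,24,25,26,27,28,29,30,31): 1⊕0⊕0⊕0⊕1⊕1⊕1⊕0⊕1⊕1⊕1⊕1⊕0⊕0⊕1⊕1 = 0
s16 (pos 16,17,18,19,20,21,22,23,24,25,26,27,28,29,30,31): 1⊕0⊕0⊕1⊕0⊕1⊕0⊕0⊕1⊕1⊕1⊕1⊕0⊕0⊕1⊕1 = 1
Syndrome s16…s1 = 10010 → error at position 18.
Flip position 18: 1011111100011101001010011110011 → 1011111100011101011010011110011

1011111100011101011010011110011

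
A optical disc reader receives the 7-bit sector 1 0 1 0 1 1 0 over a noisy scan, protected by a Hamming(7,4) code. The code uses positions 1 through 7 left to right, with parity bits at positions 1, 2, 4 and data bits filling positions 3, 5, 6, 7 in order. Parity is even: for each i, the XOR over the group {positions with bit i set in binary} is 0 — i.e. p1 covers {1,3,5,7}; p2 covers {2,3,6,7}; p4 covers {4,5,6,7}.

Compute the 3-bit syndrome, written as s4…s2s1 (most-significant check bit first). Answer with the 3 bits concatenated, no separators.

s1 (pos 1,3,5,7): 1⊕1⊕1⊕0 = 1
s2 (pos 2,3,6,7): 0⊕1⊕1⊕0 = 0
s4 (pos 4,5,6,7): 0⊕1⊕1⊕0 = 0
Syndrome s4…s1 = 001 → error at position 1.

001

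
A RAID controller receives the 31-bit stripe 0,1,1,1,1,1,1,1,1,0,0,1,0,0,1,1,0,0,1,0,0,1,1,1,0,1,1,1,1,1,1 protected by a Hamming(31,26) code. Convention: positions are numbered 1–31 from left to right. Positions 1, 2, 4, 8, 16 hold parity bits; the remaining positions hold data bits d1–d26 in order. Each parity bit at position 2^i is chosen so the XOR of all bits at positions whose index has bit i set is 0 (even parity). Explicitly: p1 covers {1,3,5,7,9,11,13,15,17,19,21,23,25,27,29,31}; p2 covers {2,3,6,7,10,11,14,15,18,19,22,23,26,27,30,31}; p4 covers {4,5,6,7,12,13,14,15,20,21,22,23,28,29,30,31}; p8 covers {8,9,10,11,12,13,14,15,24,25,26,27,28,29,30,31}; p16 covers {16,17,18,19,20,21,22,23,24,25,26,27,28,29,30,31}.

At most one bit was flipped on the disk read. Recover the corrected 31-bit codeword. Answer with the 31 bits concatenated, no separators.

s1 (pos 1,3,5,7,9,11,13,15,17,19,21,23,25,27,29,31): 0⊕1⊕1⊕1⊕1⊕0⊕0⊕1⊕0⊕1⊕0⊕1⊕0⊕1⊕1⊕1 = 0
s2 (pos 2,3,6,7,10,11,14,15,18,19,22,23,26,27,30,31): 1⊕1⊕1⊕1⊕0⊕0⊕0⊕1⊕0⊕1⊕1⊕1⊕1⊕1⊕1⊕1 = 0
s4 (pos 4,5,6,7,12,13,14,15,20,21,22,23,28,29,30,31): 1⊕1⊕1⊕1⊕1⊕0⊕0⊕1⊕0⊕0⊕1⊕1⊕1⊕1⊕1⊕1 = 0
s8 (pos 8,9,10,11,12,13,14,15,24,25,26,27,28,29,30,31): 1⊕1⊕0⊕0⊕1⊕0⊕0⊕1⊕1⊕0⊕1⊕1⊕1⊕1⊕1⊕1 = 1
s16 (pos 16,17,18,19,20,21,22,23,24,25,26,27,28,29,30,31): 1⊕0⊕0⊕1⊕0⊕0⊕1⊕1⊕1⊕0⊕1⊕1⊕1⊕1⊕1⊕1 = 1
Syndrome s16…s1 = 11000 → error at position 24.
Flip position 24: 0111111110010011001001110111111 → 0111111110010011001001100111111

0111111110010011001001100111111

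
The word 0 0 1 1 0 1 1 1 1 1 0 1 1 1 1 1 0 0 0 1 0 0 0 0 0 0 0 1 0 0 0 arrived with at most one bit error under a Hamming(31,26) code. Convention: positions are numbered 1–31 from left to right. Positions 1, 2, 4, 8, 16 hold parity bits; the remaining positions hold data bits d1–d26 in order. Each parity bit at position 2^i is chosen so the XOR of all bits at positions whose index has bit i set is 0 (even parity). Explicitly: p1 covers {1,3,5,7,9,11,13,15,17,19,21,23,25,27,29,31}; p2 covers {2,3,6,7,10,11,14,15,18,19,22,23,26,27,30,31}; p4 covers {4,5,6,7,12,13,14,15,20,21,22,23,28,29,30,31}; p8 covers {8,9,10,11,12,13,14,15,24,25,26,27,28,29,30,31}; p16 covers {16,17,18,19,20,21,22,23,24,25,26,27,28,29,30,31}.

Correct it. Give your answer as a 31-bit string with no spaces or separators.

s1 (pos 1,3,5,7,9,11,13,15,17,19,21,23,25,27,29,31): 0⊕1⊕0⊕1⊕1⊕0⊕1⊕1⊕0⊕0⊕0⊕0⊕0⊕0⊕0⊕0 = 1
s2 (pos 2,3,6,7,10,11,14,15,18,19,22,23,26,27,30,31): 0⊕1⊕1⊕1⊕1⊕0⊕1⊕1⊕0⊕0⊕0⊕0⊕0⊕0⊕0⊕0 = 0
s4 (pos 4,5,6,7,12,13,14,15,20,21,22,23,28,29,30,31): 1⊕0⊕1⊕1⊕1⊕1⊕1⊕1⊕1⊕0⊕0⊕0⊕1⊕0⊕0⊕0 = 1
s8 (pos 8,9,10,11,12,13,14,15,24,25,26,27,28,29,30,31): 1⊕1⊕1⊕0⊕1⊕1⊕1⊕1⊕0⊕0⊕0⊕0⊕1⊕0⊕0⊕0 = 0
s16 (pos 16,17,18,19,20,21,22,23,24,25,26,27,28,29,30,31): 1⊕0⊕0⊕0⊕1⊕0⊕0⊕0⊕0⊕0⊕0⊕0⊕1⊕0⊕0⊕0 = 1
Syndrome s16…s1 = 10101 → error at position 21.
Flip position 21: 0011011111011111000100000001000 → 0011011111011111000110000001000

0011011111011111000110000001000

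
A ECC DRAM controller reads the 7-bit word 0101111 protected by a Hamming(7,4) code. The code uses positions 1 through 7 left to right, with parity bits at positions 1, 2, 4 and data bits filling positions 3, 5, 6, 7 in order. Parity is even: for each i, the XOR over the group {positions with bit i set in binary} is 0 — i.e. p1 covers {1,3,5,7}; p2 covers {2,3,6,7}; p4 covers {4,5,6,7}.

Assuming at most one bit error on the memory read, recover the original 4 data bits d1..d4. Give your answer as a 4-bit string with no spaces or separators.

s1 (pos 1,3,5,7): 0⊕0⊕1⊕1 = 0
s2 (pos 2,3,6,7): 1⊕0⊕1⊕1 = 1
s4 (pos 4,5,6,7): 1⊕1⊕1⊕1 = 0
Syndrome s4…s1 = 010 → error at position 2.
Flip position 2: 0101111 → 0001111
Read data bits from positions 3,5,6,7: 0111

0111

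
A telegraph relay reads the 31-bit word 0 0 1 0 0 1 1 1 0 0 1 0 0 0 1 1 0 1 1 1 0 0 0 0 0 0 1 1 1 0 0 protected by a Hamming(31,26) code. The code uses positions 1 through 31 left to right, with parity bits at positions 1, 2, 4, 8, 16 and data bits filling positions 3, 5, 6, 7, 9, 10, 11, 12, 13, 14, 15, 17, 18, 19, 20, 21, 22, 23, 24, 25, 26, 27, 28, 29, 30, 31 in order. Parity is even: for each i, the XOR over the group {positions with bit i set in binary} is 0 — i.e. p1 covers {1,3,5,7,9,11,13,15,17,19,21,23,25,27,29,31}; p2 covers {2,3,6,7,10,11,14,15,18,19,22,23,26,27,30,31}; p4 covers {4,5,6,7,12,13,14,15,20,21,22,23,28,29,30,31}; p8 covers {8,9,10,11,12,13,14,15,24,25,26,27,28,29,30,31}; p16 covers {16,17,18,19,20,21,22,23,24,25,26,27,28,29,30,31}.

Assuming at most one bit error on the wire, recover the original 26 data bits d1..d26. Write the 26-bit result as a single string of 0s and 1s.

s1 (pos 1,3,5,7,9,11,13,15,17,19,21,23,25,27,29,31): 0⊕1⊕0⊕1⊕0⊕1⊕0⊕1⊕0⊕1⊕0⊕0⊕0⊕1⊕1⊕0 = 1
s2 (pos 2,3,6,7,10,11,14,15,18,19,22,23,26,27,30,31): 0⊕1⊕1⊕1⊕0⊕1⊕0⊕1⊕1⊕1⊕0⊕0⊕0⊕1⊕0⊕0 = 0
s4 (pos 4,5,6,7,12,13,14,15,20,21,22,23,28,29,30,31): 0⊕0⊕1⊕1⊕0⊕0⊕0⊕1⊕1⊕0⊕0⊕0⊕1⊕1⊕0⊕0 = 0
s8 (pos 8,9,10,11,12,13,14,15,24,25,26,27,28,29,30,31): 1⊕0⊕0⊕1⊕0⊕0⊕0⊕1⊕0⊕0⊕0⊕1⊕1⊕1⊕0⊕0 = 0
s16 (pos 16,17,18,19,20,21,22,23,24,25,26,27,28,29,30,31): 1⊕0⊕1⊕1⊕1⊕0⊕0⊕0⊕0⊕0⊕0⊕1⊕1⊕1⊕0⊕0 = 1
Syndrome s16…s1 = 10001 → error at position 17.
Flip position 17: 0010011100100011011100000011100 → 0010011100100011111100000011100
Read data bits from positions 3,5,6,7,9,10,11,12,13,14,15,17,18,19,20,21,22,23,24,25,26,27,28,29,30,31: 10110010001111100000011100

10110010001111100000011100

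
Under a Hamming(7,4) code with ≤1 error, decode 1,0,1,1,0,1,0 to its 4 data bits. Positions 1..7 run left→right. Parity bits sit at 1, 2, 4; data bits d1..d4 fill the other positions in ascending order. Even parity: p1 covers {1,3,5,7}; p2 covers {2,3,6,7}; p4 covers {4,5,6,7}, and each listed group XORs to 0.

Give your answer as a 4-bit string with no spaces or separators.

1010

s1 (pos 1,3,5,7): 1⊕1⊕0⊕0 = 0
s2 (pos 2,3,6,7): 0⊕1⊕1⊕0 = 0
s4 (pos 4,5,6,7): 1⊕0⊕1⊕0 = 0
Syndrome s4…s1 = 000 → no error.
Read data bits from positions 3,5,6,7: 1010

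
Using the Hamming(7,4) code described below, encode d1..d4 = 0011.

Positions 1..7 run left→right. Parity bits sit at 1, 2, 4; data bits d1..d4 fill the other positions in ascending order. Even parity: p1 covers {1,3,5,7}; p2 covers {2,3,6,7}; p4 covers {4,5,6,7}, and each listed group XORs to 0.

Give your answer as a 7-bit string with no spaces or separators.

1000011

Place data at non-parity positions: p1 p2 0 p4 0 1 1
p1 (pos 1,3,5,7): XOR of data positions = 0⊕0⊕1 = 1
p2 (pos 2,3,6,7): XOR of data positions = 0⊕1⊕1 = 0
p4 (pos 4,5,6,7): XOR of data positions = 0⊕1⊕1 = 0
Codeword: 1000011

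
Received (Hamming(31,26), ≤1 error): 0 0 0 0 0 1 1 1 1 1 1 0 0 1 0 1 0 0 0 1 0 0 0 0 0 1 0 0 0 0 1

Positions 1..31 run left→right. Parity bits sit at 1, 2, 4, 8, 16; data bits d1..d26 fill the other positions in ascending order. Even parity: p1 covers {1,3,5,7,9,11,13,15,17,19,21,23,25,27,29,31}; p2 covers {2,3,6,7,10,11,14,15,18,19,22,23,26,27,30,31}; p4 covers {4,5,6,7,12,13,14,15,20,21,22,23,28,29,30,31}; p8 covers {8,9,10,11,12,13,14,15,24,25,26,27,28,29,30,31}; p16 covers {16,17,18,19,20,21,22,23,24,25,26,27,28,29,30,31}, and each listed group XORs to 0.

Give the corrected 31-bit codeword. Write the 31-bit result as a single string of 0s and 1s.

s1 (pos 1,3,5,7,9,11,13,15,17,19,21,23,25,27,29,31): 0⊕0⊕0⊕1⊕1⊕1⊕0⊕0⊕0⊕0⊕0⊕0⊕0⊕0⊕0⊕1 = 0
s2 (pos 2,3,6,7,10,11,14,15,18,19,22,23,26,27,30,31): 0⊕0⊕1⊕1⊕1⊕1⊕1⊕0⊕0⊕0⊕0⊕0⊕1⊕0⊕0⊕1 = 1
s4 (pos 4,5,6,7,12,13,14,15,20,21,22,23,28,29,30,31): 0⊕0⊕1⊕1⊕0⊕0⊕1⊕0⊕1⊕0⊕0⊕0⊕0⊕0⊕0⊕1 = 1
s8 (pos 8,9,10,11,12,13,14,15,24,25,26,27,28,29,30,31): 1⊕1⊕1⊕1⊕0⊕0⊕1⊕0⊕0⊕0⊕1⊕0⊕0⊕0⊕0⊕1 = 1
s16 (pos 16,17,18,19,20,21,22,23,24,25,26,27,28,29,30,31): 1⊕0⊕0⊕0⊕1⊕0⊕0⊕0⊕0⊕0⊕1⊕0⊕0⊕0⊕0⊕1 = 0
Syndrome s16…s1 = 01110 → error at position 14.
Flip position 14: 0000011111100101000100000100001 → 0000011111100001000100000100001

0000011111100001000100000100001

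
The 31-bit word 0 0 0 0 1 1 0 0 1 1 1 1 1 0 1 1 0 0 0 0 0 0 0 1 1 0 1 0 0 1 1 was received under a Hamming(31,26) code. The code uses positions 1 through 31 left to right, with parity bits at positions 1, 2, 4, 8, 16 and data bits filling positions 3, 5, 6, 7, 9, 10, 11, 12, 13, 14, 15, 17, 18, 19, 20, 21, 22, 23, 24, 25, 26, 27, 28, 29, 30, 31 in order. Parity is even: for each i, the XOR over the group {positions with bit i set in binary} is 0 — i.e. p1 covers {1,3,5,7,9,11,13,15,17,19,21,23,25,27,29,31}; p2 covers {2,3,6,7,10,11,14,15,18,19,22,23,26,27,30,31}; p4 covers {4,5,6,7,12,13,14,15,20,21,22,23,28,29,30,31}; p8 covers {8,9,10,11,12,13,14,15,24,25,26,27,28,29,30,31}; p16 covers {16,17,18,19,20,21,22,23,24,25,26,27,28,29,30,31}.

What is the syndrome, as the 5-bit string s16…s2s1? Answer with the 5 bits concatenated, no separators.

s1 (pos 1,3,5,7,9,11,13,15,17,19,21,23,25,27,29,31): 0⊕0⊕1⊕0⊕1⊕1⊕1⊕1⊕0⊕0⊕0⊕0⊕1⊕1⊕0⊕1 = 0
s2 (pos 2,3,6,7,10,11,14,15,18,19,22,23,26,27,30,31): 0⊕0⊕1⊕0⊕1⊕1⊕0⊕1⊕0⊕0⊕0⊕0⊕0⊕1⊕1⊕1 = 1
s4 (pos 4,5,6,7,12,13,14,15,20,21,22,23,28,29,30,31): 0⊕1⊕1⊕0⊕1⊕1⊕0⊕1⊕0⊕0⊕0⊕0⊕0⊕0⊕1⊕1 = 1
s8 (pos 8,9,10,11,12,13,14,15,24,25,26,27,28,29,30,31): 0⊕1⊕1⊕1⊕1⊕1⊕0⊕1⊕1⊕1⊕0⊕1⊕0⊕0⊕1⊕1 = 1
s16 (pos 16,17,18,19,20,21,22,23,24,25,26,27,28,29,30,31): 1⊕0⊕0⊕0⊕0⊕0⊕0⊕0⊕1⊕1⊕0⊕1⊕0⊕0⊕1⊕1 = 0
Syndrome s16…s1 = 01110 → error at position 14.

01110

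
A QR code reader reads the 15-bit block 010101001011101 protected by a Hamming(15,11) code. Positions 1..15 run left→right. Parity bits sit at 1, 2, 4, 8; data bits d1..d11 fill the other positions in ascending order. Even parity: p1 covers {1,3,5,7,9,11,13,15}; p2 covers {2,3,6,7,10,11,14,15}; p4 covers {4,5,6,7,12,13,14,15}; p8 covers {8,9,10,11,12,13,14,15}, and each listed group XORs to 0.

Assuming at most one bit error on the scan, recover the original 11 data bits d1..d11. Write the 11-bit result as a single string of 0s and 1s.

s1 (pos 1,3,5,7,9,11,13,15): 0⊕0⊕0⊕0⊕1⊕1⊕1⊕1 = 0
s2 (pos 2,3,6,7,10,11,14,15): 1⊕0⊕1⊕0⊕0⊕1⊕0⊕1 = 0
s4 (pos 4,5,6,7,12,13,14,15): 1⊕0⊕1⊕0⊕1⊕1⊕0⊕1 = 1
s8 (pos 8,9,10,11,12,13,14,15): 0⊕1⊕0⊕1⊕1⊕1⊕0⊕1 = 1
Syndrome s8…s1 = 1100 → error at position 12.
Flip position 12: 010101001011101 → 010101001010101
Read data bits from positions 3,5,6,7,9,10,11,12,13,14,15: 00101010101

00101010101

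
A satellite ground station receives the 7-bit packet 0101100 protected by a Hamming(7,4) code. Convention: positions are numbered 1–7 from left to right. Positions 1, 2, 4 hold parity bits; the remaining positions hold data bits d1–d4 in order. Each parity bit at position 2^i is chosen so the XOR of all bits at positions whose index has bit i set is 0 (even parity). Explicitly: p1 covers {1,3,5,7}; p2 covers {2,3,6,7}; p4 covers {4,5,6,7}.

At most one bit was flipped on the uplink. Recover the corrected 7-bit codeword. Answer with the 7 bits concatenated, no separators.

0111100

s1 (pos 1,3,5,7): 0⊕0⊕1⊕0 = 1
s2 (pos 2,3,6,7): 1⊕0⊕0⊕0 = 1
s4 (pos 4,5,6,7): 1⊕1⊕0⊕0 = 0
Syndrome s4…s1 = 011 → error at position 3.
Flip position 3: 0101100 → 0111100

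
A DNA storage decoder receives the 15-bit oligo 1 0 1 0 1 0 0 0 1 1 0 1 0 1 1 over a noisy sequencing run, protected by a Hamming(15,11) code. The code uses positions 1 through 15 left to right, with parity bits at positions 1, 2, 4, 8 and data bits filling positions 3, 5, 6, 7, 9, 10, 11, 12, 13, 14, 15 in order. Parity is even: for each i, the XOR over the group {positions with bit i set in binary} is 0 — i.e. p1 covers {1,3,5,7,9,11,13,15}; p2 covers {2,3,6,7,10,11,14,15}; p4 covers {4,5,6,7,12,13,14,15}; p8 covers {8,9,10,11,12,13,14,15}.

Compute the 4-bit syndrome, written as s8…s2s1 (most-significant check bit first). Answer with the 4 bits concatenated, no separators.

s1 (pos 1,3,5,7,9,11,13,15): 1⊕1⊕1⊕0⊕1⊕0⊕0⊕1 = 1
s2 (pos 2,3,6,7,10,11,14,15): 0⊕1⊕0⊕0⊕1⊕0⊕1⊕1 = 0
s4 (pos 4,5,6,7,12,13,14,15): 0⊕1⊕0⊕0⊕1⊕0⊕1⊕1 = 0
s8 (pos 8,9,10,11,12,13,14,15): 0⊕1⊕1⊕0⊕1⊕0⊕1⊕1 = 1
Syndrome s8…s1 = 1001 → error at position 9.

1001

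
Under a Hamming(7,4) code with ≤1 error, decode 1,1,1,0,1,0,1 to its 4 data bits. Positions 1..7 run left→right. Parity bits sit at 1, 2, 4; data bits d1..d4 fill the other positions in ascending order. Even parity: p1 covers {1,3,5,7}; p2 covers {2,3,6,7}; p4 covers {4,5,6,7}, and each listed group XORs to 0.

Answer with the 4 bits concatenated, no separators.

s1 (pos 1,3,5,7): 1⊕1⊕1⊕1 = 0
s2 (pos 2,3,6,7): 1⊕1⊕0⊕1 = 1
s4 (pos 4,5,6,7): 0⊕1⊕0⊕1 = 0
Syndrome s4…s1 = 010 → error at position 2.
Flip position 2: 1110101 → 1010101
Read data bits from positions 3,5,6,7: 1101

1101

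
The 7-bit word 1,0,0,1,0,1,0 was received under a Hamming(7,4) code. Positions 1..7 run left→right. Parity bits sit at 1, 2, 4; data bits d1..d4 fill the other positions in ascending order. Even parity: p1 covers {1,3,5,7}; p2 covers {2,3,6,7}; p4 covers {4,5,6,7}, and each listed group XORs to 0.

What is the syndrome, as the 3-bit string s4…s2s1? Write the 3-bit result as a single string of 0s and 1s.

011

s1 (pos 1,3,5,7): 1⊕0⊕0⊕0 = 1
s2 (pos 2,3,6,7): 0⊕0⊕1⊕0 = 1
s4 (pos 4,5,6,7): 1⊕0⊕1⊕0 = 0
Syndrome s4…s1 = 011 → error at position 3.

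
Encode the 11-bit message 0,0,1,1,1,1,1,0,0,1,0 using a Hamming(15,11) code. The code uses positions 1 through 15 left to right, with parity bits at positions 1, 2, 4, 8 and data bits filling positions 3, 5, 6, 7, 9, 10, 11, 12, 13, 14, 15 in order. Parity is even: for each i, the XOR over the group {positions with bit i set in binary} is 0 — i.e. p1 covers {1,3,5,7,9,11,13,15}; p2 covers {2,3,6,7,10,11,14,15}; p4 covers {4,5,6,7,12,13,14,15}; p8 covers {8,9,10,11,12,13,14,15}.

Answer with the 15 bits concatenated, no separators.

Place data at non-parity positions: p1 p2 0 p4 0 1 1 p8 1 1 1 0 0 1 0
p1 (pos 1,3,5,7,9,11,13,15): XOR of data positions = 0⊕0⊕1⊕1⊕1⊕0⊕0 = 1
p2 (pos 2,3,6,7,10,11,14,15): XOR of data positions = 0⊕1⊕1⊕1⊕1⊕1⊕0 = 1
p4 (pos 4,5,6,7,12,13,14,15): XOR of data positions = 0⊕1⊕1⊕0⊕0⊕1⊕0 = 1
p8 (pos 8,9,10,11,12,13,14,15): XOR of data positions = 1⊕1⊕1⊕0⊕0⊕1⊕0 = 0
Codeword: 110101101110010

110101101110010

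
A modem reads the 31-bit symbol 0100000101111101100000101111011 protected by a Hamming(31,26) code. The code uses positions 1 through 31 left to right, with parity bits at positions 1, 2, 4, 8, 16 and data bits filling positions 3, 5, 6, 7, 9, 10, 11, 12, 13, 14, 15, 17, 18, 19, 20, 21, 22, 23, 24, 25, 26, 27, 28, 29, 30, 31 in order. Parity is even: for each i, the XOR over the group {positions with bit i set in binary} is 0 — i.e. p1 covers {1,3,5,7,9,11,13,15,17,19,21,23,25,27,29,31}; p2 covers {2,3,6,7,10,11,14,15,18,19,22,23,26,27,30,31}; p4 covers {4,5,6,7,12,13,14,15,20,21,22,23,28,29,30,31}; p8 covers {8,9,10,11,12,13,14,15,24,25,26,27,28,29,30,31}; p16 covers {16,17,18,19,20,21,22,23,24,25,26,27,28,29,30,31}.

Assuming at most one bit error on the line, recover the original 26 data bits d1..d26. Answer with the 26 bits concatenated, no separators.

00000111110100000001111011

s1 (pos 1,3,5,7,9,11,13,15,17,19,21,23,25,27,29,31): 0⊕0⊕0⊕0⊕0⊕1⊕1⊕0⊕1⊕0⊕0⊕1⊕1⊕1⊕0⊕1 = 1
s2 (pos 2,3,6,7,10,11,14,15,18,19,22,23,26,27,30,31): 1⊕0⊕0⊕0⊕1⊕1⊕1⊕0⊕0⊕0⊕0⊕1⊕1⊕1⊕1⊕1 = 1
s4 (pos 4,5,6,7,12,13,14,15,20,21,22,23,28,29,30,31): 0⊕0⊕0⊕0⊕1⊕1⊕1⊕0⊕0⊕0⊕0⊕1⊕1⊕0⊕1⊕1 = 1
s8 (pos 8,9,10,11,12,13,14,15,24,25,26,27,28,29,30,31): 1⊕0⊕1⊕1⊕1⊕1⊕1⊕0⊕0⊕1⊕1⊕1⊕1⊕0⊕1⊕1 = 0
s16 (pos 16,17,18,19,20,21,22,23,24,25,26,27,28,29,30,31): 1⊕1⊕0⊕0⊕0⊕0⊕0⊕1⊕0⊕1⊕1⊕1⊕1⊕0⊕1⊕1 = 1
Syndrome s16…s1 = 10111 → error at position 23.
Flip position 23: 0100000101111101100000101111011 → 0100000101111101100000001111011
Read data bits from positions 3,5,6,7,9,10,11,12,13,14,15,17,18,19,20,21,22,23,24,25,26,27,28,29,30,31: 00000111110100000001111011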